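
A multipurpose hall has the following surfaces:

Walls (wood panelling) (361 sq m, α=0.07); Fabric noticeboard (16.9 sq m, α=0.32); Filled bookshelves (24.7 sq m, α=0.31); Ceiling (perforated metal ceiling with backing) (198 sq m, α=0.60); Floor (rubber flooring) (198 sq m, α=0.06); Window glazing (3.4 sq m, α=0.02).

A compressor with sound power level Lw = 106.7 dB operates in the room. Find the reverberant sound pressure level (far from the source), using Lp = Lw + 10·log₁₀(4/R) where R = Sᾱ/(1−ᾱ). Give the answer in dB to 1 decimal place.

A = 169.083 sabins; S = 802.0 sq m.
ᾱ = 169.083/802.0 = 0.2108; R = Sᾱ/(1−ᾱ) = 169.083/(1−0.2108) = 214.246 sq m.
Lp = 106.7 + 10·log₁₀(4/214.246) = 106.7 + (-17.29) = 89.4 dB.

89.4 dB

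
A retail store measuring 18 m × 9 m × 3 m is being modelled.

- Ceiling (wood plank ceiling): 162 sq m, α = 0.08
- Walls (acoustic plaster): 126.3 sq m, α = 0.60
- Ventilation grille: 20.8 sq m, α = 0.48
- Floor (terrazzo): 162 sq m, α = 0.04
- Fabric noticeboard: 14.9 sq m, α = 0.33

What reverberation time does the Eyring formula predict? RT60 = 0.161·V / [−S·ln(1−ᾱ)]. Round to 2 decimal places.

Total surface area S = 162 + 126.3 + 20.8 + 162 + 14.9 = 486.0 sq m.
Σ(Sᵢαᵢ) = 162×0.08 + 126.3×0.60 + 20.8×0.48 + 162×0.04 + 14.9×0.33 = 110.121.
Mean coefficient ᾱ = A/S = 0.2266.
Eyring denominator: −S ln(1−ᾱ) = 124.882.
V = 18 × 9 × 3 = 486 m³.
T = 0.161·V/[−S·ln(1−ᾱ)] = 0.161·486/124.882 = 0.63 s.

0.63 sec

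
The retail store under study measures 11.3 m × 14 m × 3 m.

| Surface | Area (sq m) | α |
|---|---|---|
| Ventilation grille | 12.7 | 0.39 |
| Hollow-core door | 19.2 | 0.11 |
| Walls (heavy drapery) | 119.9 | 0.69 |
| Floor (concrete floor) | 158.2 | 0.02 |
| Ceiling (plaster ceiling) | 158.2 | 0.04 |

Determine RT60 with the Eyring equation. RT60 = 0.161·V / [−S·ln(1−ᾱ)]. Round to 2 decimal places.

0.68 s

Total surface area S = 12.7 + 19.2 + 119.9 + 158.2 + 158.2 = 468.2 sq m.
Absorption A = 12.7×0.39 + 19.2×0.11 + 119.9×0.69 + 158.2×0.02 + 158.2×0.04 = 99.288 sabins.
Mean coefficient ᾱ = A/S = 0.2121.
Eyring denominator: −S ln(1−ᾱ) = 111.611.
V = 11.3 × 14 × 3 = 474.6 m³.
T = 0.161·V/[−S·ln(1−ᾱ)] = 0.161·474.6/111.611 = 0.68 s.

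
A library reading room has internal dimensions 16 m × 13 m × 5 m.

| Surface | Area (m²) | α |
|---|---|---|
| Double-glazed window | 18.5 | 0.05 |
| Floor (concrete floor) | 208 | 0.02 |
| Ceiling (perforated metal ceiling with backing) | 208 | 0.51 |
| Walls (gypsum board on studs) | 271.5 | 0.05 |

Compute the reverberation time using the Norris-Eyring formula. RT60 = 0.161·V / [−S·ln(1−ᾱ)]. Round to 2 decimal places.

1.22 sec

S = Σ Sᵢ = 706.0 m².
Σ(Sᵢαᵢ) = 18.5·0.05 + 208·0.02 + 208·0.51 + 271.5·0.05 = 124.740.
Mean coefficient ᾱ = A/S = 0.1767.
Eyring denominator: −S ln(1−ᾱ) = 137.271.
V = 16 × 13 × 5 = 1040 m³.
RT60 = 0.161 × 1040 / 137.271 = 1.22 s.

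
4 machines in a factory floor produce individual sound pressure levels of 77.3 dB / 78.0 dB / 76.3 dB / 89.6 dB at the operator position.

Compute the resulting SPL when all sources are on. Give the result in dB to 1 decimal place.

Σ 10^(Lᵢ/10) = 1.071e+09.
Back to dB: 10·log₁₀ Σ = 90.3 dB.

90.3 dB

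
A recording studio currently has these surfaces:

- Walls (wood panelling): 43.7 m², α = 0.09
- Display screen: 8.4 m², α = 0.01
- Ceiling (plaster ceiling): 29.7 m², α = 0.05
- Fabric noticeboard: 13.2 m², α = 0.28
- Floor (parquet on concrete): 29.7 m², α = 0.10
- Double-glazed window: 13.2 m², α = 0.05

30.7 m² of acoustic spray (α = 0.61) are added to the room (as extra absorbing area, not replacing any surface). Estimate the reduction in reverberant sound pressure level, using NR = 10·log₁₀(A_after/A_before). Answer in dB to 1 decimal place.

3.9 dB

Total absorption A_before = 43.7·0.09 + 8.4·0.01 + 29.7·0.05 + 13.2·0.28 + 29.7·0.10 + 13.2·0.05
  = 3.933 + 0.084 + 1.485 + 3.696 + 2.970 + 0.660 = 12.828 m² sabins.
Added absorption = 30.7 × 0.61 = 18.727 sabins.
A_after = 12.828 + 18.727 = 31.555 sabins.
Reduction = 10 log₁₀(A_after/A_before) = 10 log₁₀(2.4599) = 3.9 dB.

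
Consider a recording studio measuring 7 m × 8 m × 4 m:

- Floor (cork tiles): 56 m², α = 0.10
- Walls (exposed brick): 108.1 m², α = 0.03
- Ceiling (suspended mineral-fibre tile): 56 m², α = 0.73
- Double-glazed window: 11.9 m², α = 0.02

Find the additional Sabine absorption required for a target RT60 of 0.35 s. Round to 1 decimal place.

53.1 sabins

Equivalent absorption area: A₁ = 56×0.10 + 108.1×0.03 + 56×0.73 + 11.9×0.02 = 49.961 m².
For T = 0.35 s, need A₂ = 0.161·V/T = 0.161·224/0.35 = 103.040 sabins.
Additional absorption ΔA = 103.040 − 49.961 = 53.1 sabins.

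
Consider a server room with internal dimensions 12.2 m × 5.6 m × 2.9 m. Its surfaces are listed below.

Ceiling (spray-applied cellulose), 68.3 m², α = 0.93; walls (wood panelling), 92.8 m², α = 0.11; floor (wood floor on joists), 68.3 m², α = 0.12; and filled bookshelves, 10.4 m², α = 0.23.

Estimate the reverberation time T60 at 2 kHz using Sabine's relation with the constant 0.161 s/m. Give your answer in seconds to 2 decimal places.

0.38 seconds

Total absorption A = 68.3×0.93 + 92.8×0.11 + 68.3×0.12 + 10.4×0.23
  = 63.519 + 10.208 + 8.196 + 2.392 = 84.315 m² sabins.
Room volume: 198.128 m³.
RT60 = 0.161 · V / A = 0.161 × 198.128 / 84.315 = 0.38 s.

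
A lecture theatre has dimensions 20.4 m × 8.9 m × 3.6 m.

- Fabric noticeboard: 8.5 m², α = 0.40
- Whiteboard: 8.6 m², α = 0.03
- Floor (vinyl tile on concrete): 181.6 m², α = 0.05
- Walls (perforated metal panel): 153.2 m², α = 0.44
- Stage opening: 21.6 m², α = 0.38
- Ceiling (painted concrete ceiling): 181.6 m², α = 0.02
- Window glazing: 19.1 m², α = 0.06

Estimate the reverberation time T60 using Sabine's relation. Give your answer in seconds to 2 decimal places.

1.13 s

Summing Sᵢαᵢ: 3.400 + 0.258 + 9.080 + 67.408 + 8.208 + 3.632 + 1.146 → A = 93.132 sabins.
Room volume: 653.616 m³.
T = 0.161 V/A = 0.161·653.616/93.132 = 1.13 s.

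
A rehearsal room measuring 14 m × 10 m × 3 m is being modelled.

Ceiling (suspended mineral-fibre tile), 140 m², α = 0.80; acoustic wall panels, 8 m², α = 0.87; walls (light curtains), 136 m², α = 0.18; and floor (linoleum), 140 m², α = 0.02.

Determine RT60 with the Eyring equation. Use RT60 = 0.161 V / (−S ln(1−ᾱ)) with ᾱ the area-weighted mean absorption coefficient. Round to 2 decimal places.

S = Σ Sᵢ = 424.0 m².
Absorption A = 140×0.80 + 8×0.87 + 136×0.18 + 140×0.02 = 146.240 sabins.
ᾱ = 146.240 / 424.0 = 0.3449.
−S·ln(1−ᾱ) = −424.0 × ln(1 − 0.3449) = 179.338.
V = 14 × 10 × 3 = 420 m³.
RT60 = 0.161 × 420 / 179.338 = 0.38 s.

0.38 sec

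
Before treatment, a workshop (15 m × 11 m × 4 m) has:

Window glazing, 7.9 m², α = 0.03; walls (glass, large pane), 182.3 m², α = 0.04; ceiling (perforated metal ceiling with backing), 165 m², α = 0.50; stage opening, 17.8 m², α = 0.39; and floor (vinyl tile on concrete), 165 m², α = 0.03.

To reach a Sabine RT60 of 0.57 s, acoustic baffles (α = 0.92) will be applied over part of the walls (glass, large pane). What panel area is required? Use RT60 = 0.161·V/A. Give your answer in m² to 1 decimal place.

Summing Sᵢαᵢ: 0.237 + 7.292 + 82.500 + 6.942 + 4.950 → A₁ = 101.921 sabins.
V = 660 m³. Target absorption A₂ = 0.161 × 660 / 0.57 = 186.421 sabins.
Absorption to add: 186.421 − 101.921 = 84.500 sabins.
Each m² of panel replacing the walls (glass, large pane) adds (0.92 − 0.04) = 0.88 sabins.
Area = ΔA/Δα = 84.500/0.88 = 96.0 m².

96.0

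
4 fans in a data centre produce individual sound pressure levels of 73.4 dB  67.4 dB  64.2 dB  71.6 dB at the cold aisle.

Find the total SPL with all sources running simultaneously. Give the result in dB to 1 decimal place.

76.5 dB

Sum in the linear (power) domain: Σ 10^(Lᵢ/10) = 10^(73.4/10) + 10^(67.4/10) + 10^(64.2/10) + 10^(71.6/10) = 4.446e+07.
Combined level = 10 log₁₀(4.446e+07) = 76.5 dB.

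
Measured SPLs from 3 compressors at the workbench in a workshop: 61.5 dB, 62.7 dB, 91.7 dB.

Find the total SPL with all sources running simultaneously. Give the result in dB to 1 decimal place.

Converting to relative power and adding: 10^(61.5/10) + 10^(62.7/10) + 10^(91.7/10) = 1.482e+09.
Back to dB: 10·log₁₀ Σ = 91.7 dB.

91.7 dB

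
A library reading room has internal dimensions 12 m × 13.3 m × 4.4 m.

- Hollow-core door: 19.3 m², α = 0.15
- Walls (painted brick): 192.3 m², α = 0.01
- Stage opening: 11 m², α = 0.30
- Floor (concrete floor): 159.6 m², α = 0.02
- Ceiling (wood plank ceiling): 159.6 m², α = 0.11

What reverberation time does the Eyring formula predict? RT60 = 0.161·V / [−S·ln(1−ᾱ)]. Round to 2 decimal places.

3.81 sec

S = Σ Sᵢ = 541.8 m².
Absorption A = 19.3×0.15 + 192.3×0.01 + 11×0.30 + 159.6×0.02 + 159.6×0.11 = 28.866 sabins.
Mean coefficient ᾱ = A/S = 0.0533.
Eyring denominator: −S ln(1−ᾱ) = 29.676.
V = 12 × 13.3 × 4.4 = 702.24 m³.
RT60 = 0.161 × 702.24 / 29.676 = 3.81 s.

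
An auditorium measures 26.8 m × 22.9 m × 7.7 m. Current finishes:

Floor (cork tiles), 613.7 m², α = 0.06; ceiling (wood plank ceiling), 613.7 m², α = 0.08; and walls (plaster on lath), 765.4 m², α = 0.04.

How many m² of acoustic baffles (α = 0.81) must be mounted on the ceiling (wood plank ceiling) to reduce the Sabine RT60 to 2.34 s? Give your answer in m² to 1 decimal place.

Summing Sᵢαᵢ: 36.822 + 49.096 + 30.616 → A₁ = 116.534 sabins.
Required A₂ = 0.161·4725.644/2.34 = 325.140 sabins.
Absorption to add: 325.140 − 116.534 = 208.606 sabins.
Net gain per m²: Δα = 0.81 − 0.08 = 0.73.
Panel area = 208.606 / 0.73 = 285.8 m².

285.8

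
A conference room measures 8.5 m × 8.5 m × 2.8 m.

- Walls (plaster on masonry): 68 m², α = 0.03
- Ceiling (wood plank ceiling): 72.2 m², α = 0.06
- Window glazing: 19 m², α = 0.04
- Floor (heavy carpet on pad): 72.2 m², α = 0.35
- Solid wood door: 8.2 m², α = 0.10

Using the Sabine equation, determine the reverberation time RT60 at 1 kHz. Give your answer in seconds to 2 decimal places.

0.98 sec

Equivalent absorption area: A = 68·0.03 + 72.2·0.06 + 19·0.04 + 72.2·0.35 + 8.2·0.10 = 33.222 m².
V = 8.5·8.5·2.8 = 202.3 m³.
Sabine: RT60 = 0.161 × 202.3 / 33.222 = 0.98 s.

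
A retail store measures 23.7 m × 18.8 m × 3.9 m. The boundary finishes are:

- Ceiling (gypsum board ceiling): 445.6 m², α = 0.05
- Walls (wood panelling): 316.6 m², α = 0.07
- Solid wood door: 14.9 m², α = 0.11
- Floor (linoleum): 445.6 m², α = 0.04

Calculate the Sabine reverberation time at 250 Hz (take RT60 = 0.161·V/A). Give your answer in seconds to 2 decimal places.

4.38 s

Equivalent absorption area: A = 445.6×0.05 + 316.6×0.07 + 14.9×0.11 + 445.6×0.04 = 63.905 m².
Room volume: 1737.684 m³.
T = 0.161 V/A = 0.161·1737.684/63.905 = 4.38 s.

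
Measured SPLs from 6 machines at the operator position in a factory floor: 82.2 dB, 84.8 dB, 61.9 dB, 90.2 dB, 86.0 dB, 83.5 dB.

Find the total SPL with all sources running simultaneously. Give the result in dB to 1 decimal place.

93.3 dB

Sum in the linear (power) domain: Σ 10^(Lᵢ/10) = 10^(82.2/10) + 10^(84.8/10) + 10^(61.9/10) + 10^(90.2/10) + 10^(86.0/10) + 10^(83.5/10) = 2.139e+09.
Combined level = 10 log₁₀(2.139e+09) = 93.3 dB.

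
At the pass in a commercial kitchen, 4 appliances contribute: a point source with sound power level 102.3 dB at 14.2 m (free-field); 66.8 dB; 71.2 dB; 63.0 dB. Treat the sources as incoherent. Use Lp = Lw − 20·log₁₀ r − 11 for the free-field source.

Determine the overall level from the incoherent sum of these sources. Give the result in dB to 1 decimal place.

Source at 14.2 m: Lp = 102.3 − 20·log₁₀(14.2) − 11 = 68.3 dB.
Σ 10^(Lᵢ/10) = 2.672e+07.
Combined level = 10 log₁₀(2.672e+07) = 74.3 dB.

74.3 dB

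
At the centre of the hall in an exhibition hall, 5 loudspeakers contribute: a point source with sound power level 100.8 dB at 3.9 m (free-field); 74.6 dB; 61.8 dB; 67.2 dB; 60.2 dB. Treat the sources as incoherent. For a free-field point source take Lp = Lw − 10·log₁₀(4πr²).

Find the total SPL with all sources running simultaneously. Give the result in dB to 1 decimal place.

80.0 dB

Source at 3.9 m: Lp = 100.8 − 10·log₁₀(4π·3.9²) = 100.8 − 10·log₁₀(191.134) = 78.0 dB.
Converting to relative power and adding: 10^(78.0/10) + 10^(74.6/10) + 10^(61.8/10) + 10^(67.2/10) + 10^(60.2/10) = 9.974e+07.
Back to dB: 10·log₁₀ Σ = 80.0 dB.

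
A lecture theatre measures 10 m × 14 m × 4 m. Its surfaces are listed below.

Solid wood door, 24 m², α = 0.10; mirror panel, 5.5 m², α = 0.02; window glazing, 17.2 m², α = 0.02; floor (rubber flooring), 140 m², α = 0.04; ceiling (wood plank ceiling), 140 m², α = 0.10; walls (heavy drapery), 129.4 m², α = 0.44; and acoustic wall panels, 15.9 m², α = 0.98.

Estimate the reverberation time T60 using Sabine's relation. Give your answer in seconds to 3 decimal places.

Equivalent absorption area: A = 24*0.10 + 5.5*0.02 + 17.2*0.02 + 140*0.04 + 140*0.10 + 129.4*0.44 + 15.9*0.98 = 94.972 m².
Room volume: 560 m³.
RT60 = 0.161 · V / A = 0.161 × 560 / 94.972 = 0.949 s.

0.949 seconds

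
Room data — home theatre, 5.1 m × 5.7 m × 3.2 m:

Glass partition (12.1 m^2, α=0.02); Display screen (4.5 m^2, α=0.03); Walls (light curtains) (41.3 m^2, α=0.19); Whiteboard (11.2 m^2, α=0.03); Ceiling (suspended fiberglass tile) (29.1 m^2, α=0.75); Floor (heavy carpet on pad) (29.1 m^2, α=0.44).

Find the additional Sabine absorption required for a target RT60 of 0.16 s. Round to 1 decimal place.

A₁ = Σ Sᵢαᵢ = 12.1×0.02 + 4.5×0.03 + 41.3×0.19 + 11.2×0.03 + 29.1×0.75 + 29.1×0.44 = 43.189 sabins.
For T = 0.16 s, need A₂ = 0.161·V/T = 0.161·93.024/0.16 = 93.605 sabins.
Shortfall: 93.605 − 43.189 = 50.4 sabins.

50.4 sabins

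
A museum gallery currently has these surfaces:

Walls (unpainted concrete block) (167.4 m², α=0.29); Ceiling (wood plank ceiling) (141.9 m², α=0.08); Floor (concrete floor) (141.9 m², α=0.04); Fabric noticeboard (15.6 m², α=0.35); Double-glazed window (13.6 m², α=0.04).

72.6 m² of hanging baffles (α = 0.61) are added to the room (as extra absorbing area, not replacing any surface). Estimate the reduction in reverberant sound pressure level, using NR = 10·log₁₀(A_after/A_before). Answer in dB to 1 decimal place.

2.1 dB

Equivalent absorption area: A_before = 167.4*0.29 + 141.9*0.08 + 141.9*0.04 + 15.6*0.35 + 13.6*0.04 = 71.578 m².
Treatment contributes 72.6·0.61 = 44.286 sabins.
New total A_after = 115.864 sabins.
NR = 10·log₁₀(115.864/71.578) = 2.1 dB.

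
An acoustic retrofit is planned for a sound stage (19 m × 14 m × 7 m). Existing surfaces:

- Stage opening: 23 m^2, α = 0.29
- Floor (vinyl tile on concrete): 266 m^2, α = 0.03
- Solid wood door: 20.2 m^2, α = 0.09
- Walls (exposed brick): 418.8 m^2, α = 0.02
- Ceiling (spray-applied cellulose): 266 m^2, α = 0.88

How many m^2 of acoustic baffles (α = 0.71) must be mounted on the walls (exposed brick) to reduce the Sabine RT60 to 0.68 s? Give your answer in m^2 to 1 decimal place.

Equivalent absorption area: A₁ = 23·0.29 + 266·0.03 + 20.2·0.09 + 418.8·0.02 + 266·0.88 = 258.924 m^2.
Required A₂ = 0.161·1862/0.68 = 440.856 sabins.
ΔA needed = 440.856 − 258.924 = 181.932 sabins.
Net gain per m^2: Δα = 0.71 − 0.02 = 0.69.
Area = ΔA/Δα = 181.932/0.69 = 263.7 m^2.

263.7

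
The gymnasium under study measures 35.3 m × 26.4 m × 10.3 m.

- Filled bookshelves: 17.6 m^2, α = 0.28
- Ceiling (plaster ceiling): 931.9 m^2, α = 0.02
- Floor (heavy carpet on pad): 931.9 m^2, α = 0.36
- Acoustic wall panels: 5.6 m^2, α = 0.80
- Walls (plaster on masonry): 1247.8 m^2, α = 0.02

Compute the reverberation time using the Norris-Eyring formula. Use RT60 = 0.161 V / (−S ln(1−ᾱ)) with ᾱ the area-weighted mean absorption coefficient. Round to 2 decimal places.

3.73 s

S = Σ Sᵢ = 3134.8 m^2.
Σ(Sᵢαᵢ) = 17.6·0.28 + 931.9·0.02 + 931.9·0.36 + 5.6·0.80 + 1247.8·0.02 = 388.486.
ᾱ = 388.486 / 3134.8 = 0.1239.
Eyring denominator: −S ln(1−ᾱ) = 414.656.
V = 35.3 × 26.4 × 10.3 = 9598.776 m³.
RT60 = 0.161 × 9598.776 / 414.656 = 3.73 s.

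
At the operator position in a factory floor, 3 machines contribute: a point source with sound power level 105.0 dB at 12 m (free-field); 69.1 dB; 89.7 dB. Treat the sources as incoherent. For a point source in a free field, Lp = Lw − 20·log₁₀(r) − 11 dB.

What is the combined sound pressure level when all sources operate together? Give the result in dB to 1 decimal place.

Source at 12 m: Lp = 105.0 − 20·log₁₀(12) − 11 = 72.4 dB.
Sum in the linear (power) domain: Σ 10^(Lᵢ/10) = 10^(72.4/10) + 10^(69.1/10) + 10^(89.7/10) = 9.588e+08.
Back to dB: 10·log₁₀ Σ = 89.8 dB.

89.8 dB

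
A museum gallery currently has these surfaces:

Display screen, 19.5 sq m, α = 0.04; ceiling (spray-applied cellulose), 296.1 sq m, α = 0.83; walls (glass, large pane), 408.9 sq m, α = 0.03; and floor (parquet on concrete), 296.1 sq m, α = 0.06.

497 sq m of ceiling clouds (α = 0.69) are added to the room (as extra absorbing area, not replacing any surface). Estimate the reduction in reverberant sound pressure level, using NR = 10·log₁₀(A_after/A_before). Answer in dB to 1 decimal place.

3.5 dB

Summing Sᵢαᵢ: 0.780 + 245.763 + 12.267 + 17.766 → A_before = 276.576 sabins.
Treatment contributes 497·0.69 = 342.930 sabins.
A_after = 276.576 + 342.930 = 619.506 sabins.
NR = 10·log₁₀(619.506/276.576) = 3.5 dB.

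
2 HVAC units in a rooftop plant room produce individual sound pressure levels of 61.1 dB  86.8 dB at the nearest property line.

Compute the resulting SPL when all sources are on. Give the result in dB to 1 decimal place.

Sum in the linear (power) domain: Σ 10^(Lᵢ/10) = 10^(61.1/10) + 10^(86.8/10) = 4.799e+08.
Back to dB: 10·log₁₀ Σ = 86.8 dB.

86.8 dB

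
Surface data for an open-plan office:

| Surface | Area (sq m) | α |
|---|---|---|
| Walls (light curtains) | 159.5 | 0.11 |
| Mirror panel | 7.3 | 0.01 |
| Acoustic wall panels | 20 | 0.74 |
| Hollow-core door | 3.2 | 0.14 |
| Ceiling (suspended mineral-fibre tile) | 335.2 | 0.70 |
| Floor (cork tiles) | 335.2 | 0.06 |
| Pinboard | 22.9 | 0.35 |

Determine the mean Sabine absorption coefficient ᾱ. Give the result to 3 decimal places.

Total surface area S = 883.3 sq m.
Weighted sum Σ Sα = 295.633.
ᾱ = 295.633 / 883.3 = 0.335.

0.335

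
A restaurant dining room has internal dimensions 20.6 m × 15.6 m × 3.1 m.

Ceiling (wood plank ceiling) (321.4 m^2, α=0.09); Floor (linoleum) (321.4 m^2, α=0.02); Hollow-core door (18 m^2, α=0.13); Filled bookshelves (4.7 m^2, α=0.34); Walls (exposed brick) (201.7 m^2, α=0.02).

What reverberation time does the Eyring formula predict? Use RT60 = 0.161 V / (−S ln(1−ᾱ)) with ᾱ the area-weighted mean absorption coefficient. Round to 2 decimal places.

S = Σ Sᵢ = 867.2 m^2.
Σ(Sᵢαᵢ) = 321.4×0.09 + 321.4×0.02 + 18×0.13 + 4.7×0.34 + 201.7×0.02 = 43.326.
Mean coefficient ᾱ = A/S = 0.0500.
−S·ln(1−ᾱ) = −867.2 × ln(1 − 0.0500) = 44.482.
V = 20.6 × 15.6 × 3.1 = 996.216 m³.
T = 0.161·V/[−S·ln(1−ᾱ)] = 0.161·996.216/44.482 = 3.61 s.

3.61 seconds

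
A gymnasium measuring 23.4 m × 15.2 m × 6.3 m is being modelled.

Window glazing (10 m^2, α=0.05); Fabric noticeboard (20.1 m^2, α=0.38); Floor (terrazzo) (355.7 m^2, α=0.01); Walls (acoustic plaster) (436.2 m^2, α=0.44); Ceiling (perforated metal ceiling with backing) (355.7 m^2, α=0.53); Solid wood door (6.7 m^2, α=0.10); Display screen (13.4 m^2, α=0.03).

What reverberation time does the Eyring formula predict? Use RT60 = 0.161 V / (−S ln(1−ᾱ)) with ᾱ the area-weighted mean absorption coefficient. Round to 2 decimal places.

0.76 seconds

S = Σ Sᵢ = 1197.8 m^2.
Absorption A = 10×0.05 + 20.1×0.38 + 355.7×0.01 + 436.2×0.44 + 355.7×0.53 + 6.7×0.10 + 13.4×0.03 = 393.216 sabins.
ᾱ = 393.216 / 1197.8 = 0.3283.
−S·ln(1−ᾱ) = −1197.8 × ln(1 − 0.3283) = 476.657.
V = 23.4 × 15.2 × 6.3 = 2240.784 m³.
RT60 = 0.161 × 2240.784 / 476.657 = 0.76 s.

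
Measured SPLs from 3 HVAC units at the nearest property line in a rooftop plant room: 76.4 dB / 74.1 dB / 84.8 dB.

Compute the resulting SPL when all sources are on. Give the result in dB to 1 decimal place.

85.7 dB

Σ 10^(Lᵢ/10) = 3.714e+08.
Back to dB: 10·log₁₀ Σ = 85.7 dB.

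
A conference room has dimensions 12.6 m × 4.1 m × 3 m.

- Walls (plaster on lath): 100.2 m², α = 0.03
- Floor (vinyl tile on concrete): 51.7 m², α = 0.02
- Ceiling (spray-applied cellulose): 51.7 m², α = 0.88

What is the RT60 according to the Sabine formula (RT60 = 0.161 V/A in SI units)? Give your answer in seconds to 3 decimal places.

0.504 sec

Equivalent absorption area: A = 100.2×0.03 + 51.7×0.02 + 51.7×0.88 = 49.536 m².
Volume V = 12.6 × 4.1 × 3 = 154.98 m³.
T = 0.161 V/A = 0.161·154.98/49.536 = 0.504 s.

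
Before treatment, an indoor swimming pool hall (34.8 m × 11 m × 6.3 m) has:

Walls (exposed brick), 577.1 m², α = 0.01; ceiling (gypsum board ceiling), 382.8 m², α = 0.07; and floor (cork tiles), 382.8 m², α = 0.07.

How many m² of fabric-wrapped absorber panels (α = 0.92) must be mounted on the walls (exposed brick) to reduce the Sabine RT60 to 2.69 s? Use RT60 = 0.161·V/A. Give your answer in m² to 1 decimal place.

Equivalent absorption area: A₁ = 577.1*0.01 + 382.8*0.07 + 382.8*0.07 = 59.363 m².
V = 2411.64 m³. Target absorption A₂ = 0.161 × 2411.64 / 2.69 = 144.340 sabins.
Absorption to add: 144.340 − 59.363 = 84.977 sabins.
Each m² of panel replacing the walls (exposed brick) adds (0.92 − 0.01) = 0.91 sabins.
Panel area = 84.977 / 0.91 = 93.4 m².

93.4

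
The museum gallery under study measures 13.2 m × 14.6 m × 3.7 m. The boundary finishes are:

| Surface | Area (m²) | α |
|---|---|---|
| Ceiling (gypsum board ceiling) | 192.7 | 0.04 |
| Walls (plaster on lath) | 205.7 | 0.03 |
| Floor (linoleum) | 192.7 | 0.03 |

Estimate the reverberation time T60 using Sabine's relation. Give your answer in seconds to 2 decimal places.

5.84 s

A = Σ Sᵢαᵢ = 192.7·0.04 + 205.7·0.03 + 192.7·0.03 = 19.660 sabins.
V = 13.2·14.6·3.7 = 713.064 m³.
RT60 = 0.161 · V / A = 0.161 × 713.064 / 19.660 = 5.84 s.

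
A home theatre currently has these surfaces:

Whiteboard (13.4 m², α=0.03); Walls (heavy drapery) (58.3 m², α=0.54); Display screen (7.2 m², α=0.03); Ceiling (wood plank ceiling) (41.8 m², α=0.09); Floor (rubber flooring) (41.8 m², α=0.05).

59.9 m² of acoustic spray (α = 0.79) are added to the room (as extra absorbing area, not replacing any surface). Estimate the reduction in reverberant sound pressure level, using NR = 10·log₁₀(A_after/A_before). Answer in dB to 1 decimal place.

3.5 dB

A_before = Σ Sᵢαᵢ = 13.4×0.03 + 58.3×0.54 + 7.2×0.03 + 41.8×0.09 + 41.8×0.05 = 37.952 sabins.
Added absorption = 59.9 × 0.79 = 47.321 sabins.
A_after = 37.952 + 47.321 = 85.273 sabins.
NR = 10·log₁₀(85.273/37.952) = 3.5 dB.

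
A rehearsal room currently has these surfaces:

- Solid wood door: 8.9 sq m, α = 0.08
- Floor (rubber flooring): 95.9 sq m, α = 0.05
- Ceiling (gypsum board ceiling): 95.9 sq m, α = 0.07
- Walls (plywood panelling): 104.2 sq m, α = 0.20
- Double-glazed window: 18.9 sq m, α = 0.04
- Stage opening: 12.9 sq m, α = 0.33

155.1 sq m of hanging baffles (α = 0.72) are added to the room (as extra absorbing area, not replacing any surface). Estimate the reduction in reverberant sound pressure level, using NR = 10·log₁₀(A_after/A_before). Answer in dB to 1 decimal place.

Equivalent absorption area: A_before = 8.9*0.08 + 95.9*0.05 + 95.9*0.07 + 104.2*0.20 + 18.9*0.04 + 12.9*0.33 = 38.073 sq m.
Added absorption = 155.1 × 0.72 = 111.672 sabins.
New total A_after = 149.745 sabins.
Reduction = 10 log₁₀(A_after/A_before) = 10 log₁₀(3.9331) = 5.9 dB.

5.9 dB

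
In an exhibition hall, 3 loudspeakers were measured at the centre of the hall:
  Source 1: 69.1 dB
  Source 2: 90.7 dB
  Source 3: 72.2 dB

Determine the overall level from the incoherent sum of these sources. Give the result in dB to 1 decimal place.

Sum in the linear (power) domain: Σ 10^(Lᵢ/10) = 10^(69.1/10) + 10^(90.7/10) + 10^(72.2/10) = 1.2e+09.
Back to dB: 10·log₁₀ Σ = 90.8 dB.

90.8 dB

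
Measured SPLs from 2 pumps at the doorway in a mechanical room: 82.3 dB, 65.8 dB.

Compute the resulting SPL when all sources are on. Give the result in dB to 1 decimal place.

Converting to relative power and adding: 10^(82.3/10) + 10^(65.8/10) = 1.736e+08.
Back to dB: 10·log₁₀ Σ = 82.4 dB.

82.4 dB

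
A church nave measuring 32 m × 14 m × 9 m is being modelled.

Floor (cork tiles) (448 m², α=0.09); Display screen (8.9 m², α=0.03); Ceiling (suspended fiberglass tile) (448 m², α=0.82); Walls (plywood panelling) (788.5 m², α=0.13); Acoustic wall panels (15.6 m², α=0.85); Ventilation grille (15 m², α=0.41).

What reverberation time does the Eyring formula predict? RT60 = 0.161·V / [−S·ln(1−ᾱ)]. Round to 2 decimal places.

1.03 sec

Total surface area S = 448 + 8.9 + 448 + 788.5 + 15.6 + 15 = 1724.0 m².
Σ(Sᵢαᵢ) = 448·0.09 + 8.9·0.03 + 448·0.82 + 788.5·0.13 + 15.6·0.85 + 15·0.41 = 529.862.
Mean coefficient ᾱ = A/S = 0.3073.
−S·ln(1−ᾱ) = −1724.0 × ln(1 − 0.3073) = 632.981.
V = 32 × 14 × 9 = 4032 m³.
RT60 = 0.161 × 4032 / 632.981 = 1.03 s.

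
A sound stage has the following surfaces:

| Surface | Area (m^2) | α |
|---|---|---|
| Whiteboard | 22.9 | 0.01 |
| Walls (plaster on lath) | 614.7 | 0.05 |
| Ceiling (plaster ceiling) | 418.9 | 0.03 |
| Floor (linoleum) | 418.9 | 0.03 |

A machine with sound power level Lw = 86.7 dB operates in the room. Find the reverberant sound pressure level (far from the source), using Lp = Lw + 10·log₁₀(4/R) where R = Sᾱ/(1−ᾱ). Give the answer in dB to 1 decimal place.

75.1 dB

A = 56.098 sabins; S = 1475.4 m^2.
ᾱ = 56.098/1475.4 = 0.0380; R = Sᾱ/(1−ᾱ) = 56.098/(1−0.0380) = 58.314 m^2.
Lp = Lw + 10 log₁₀(4/R) = 86.7 -11.64 = 75.1 dB.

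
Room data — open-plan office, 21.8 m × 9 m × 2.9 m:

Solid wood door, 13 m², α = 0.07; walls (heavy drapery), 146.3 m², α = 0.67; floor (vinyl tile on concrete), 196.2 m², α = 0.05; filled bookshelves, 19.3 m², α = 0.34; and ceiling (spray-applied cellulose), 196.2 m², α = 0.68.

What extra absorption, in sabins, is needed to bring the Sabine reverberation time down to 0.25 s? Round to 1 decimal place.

117.7 sabins

Summing Sᵢαᵢ: 0.910 + 98.021 + 9.810 + 6.562 + 133.416 → A₁ = 248.719 sabins.
V = 568.98 m³. Required absorption A₂ = 0.161 × 568.98 / 0.25 = 366.423 sabins.
Additional absorption ΔA = 366.423 − 248.719 = 117.7 sabins.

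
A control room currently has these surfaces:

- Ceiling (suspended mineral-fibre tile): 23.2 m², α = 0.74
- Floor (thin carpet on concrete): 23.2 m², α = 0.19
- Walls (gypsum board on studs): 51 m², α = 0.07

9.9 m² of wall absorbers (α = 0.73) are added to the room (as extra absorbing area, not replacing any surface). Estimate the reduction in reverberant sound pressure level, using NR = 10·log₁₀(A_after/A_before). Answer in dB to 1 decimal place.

Total absorption A_before = 23.2·0.74 + 23.2·0.19 + 51·0.07
  = 17.168 + 4.408 + 3.570 = 25.146 m² sabins.
Added absorption = 9.9 × 0.73 = 7.227 sabins.
New total A_after = 32.373 sabins.
Reduction = 10 log₁₀(A_after/A_before) = 10 log₁₀(1.2874) = 1.1 dB.

1.1 dB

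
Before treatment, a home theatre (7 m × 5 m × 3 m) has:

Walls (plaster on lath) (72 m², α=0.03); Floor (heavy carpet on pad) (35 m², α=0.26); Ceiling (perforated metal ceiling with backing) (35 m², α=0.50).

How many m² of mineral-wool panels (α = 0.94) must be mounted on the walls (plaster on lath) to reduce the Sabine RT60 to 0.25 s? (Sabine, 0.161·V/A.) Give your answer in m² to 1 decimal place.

Total absorption A₁ = 72*0.03 + 35*0.26 + 35*0.50
  = 2.160 + 9.100 + 17.500 = 28.760 m² sabins.
Required A₂ = 0.161·105/0.25 = 67.620 sabins.
Absorption to add: 67.620 − 28.760 = 38.860 sabins.
Net gain per m²: Δα = 0.94 − 0.03 = 0.91.
Area = ΔA/Δα = 38.860/0.91 = 42.7 m².

42.7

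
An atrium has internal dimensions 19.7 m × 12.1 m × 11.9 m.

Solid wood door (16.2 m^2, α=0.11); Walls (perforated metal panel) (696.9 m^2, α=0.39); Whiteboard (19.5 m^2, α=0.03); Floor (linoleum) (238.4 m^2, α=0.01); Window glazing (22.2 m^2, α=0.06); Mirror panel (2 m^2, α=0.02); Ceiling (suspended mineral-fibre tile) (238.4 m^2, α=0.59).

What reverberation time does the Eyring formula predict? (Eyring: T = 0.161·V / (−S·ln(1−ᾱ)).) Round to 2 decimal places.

0.89 seconds

Total surface area S = 16.2 + 696.9 + 19.5 + 238.4 + 22.2 + 2 + 238.4 = 1233.6 m^2.
Absorption A = 16.2·0.11 + 696.9·0.39 + 19.5·0.03 + 238.4·0.01 + 22.2·0.06 + 2·0.02 + 238.4·0.59 = 418.570 sabins.
Mean coefficient ᾱ = A/S = 0.3393.
Eyring denominator: −S ln(1−ᾱ) = 511.272.
V = 19.7 × 12.1 × 11.9 = 2836.603 m³.
T = 0.161·V/[−S·ln(1−ᾱ)] = 0.161·2836.603/511.272 = 0.89 s.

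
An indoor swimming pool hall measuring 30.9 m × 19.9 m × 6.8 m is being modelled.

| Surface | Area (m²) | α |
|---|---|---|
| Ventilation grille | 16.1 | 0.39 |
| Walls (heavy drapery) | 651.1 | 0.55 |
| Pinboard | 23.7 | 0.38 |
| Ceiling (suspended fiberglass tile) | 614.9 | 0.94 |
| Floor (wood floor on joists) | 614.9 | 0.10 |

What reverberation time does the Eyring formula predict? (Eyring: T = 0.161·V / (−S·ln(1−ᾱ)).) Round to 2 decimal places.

0.47 s

Total surface area S = 16.1 + 651.1 + 23.7 + 614.9 + 614.9 = 1920.7 m².
Absorption A = 16.1·0.39 + 651.1·0.55 + 23.7·0.38 + 614.9·0.94 + 614.9·0.10 = 1012.886 sabins.
ᾱ = 1012.886 / 1920.7 = 0.5274.
−S·ln(1−ᾱ) = −1920.7 × ln(1 − 0.5274) = 1439.576.
V = 30.9 × 19.9 × 6.8 = 4181.388 m³.
T = 0.161·V/[−S·ln(1−ᾱ)] = 0.161·4181.388/1439.576 = 0.47 s.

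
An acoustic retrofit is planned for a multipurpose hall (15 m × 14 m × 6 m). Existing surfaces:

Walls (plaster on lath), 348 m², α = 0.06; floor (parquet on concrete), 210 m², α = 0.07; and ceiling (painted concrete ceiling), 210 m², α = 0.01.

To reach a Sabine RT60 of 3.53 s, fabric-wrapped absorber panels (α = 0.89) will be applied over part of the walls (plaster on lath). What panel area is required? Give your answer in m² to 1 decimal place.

23.8

Equivalent absorption area: A₁ = 348·0.06 + 210·0.07 + 210·0.01 = 37.680 m².
Required A₂ = 0.161·1260/3.53 = 57.467 sabins.
Absorption to add: 57.467 − 37.680 = 19.787 sabins.
Net gain per m²: Δα = 0.89 − 0.06 = 0.83.
Area = ΔA/Δα = 19.787/0.83 = 23.8 m².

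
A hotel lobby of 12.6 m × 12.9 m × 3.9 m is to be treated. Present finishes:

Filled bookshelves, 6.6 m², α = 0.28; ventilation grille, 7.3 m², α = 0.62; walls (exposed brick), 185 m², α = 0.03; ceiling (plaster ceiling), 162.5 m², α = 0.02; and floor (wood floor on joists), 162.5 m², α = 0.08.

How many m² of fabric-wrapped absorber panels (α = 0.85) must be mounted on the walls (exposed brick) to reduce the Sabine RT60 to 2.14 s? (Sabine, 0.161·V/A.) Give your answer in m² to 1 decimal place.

Equivalent absorption area: A₁ = 6.6×0.28 + 7.3×0.62 + 185×0.03 + 162.5×0.02 + 162.5×0.08 = 28.174 m².
V = 633.906 m³. Target absorption A₂ = 0.161 × 633.906 / 2.14 = 47.691 sabins.
ΔA needed = 47.691 − 28.174 = 19.517 sabins.
Each m² of panel replacing the walls (exposed brick) adds (0.85 − 0.03) = 0.82 sabins.
Panel area = 19.517 / 0.82 = 23.8 m².

23.8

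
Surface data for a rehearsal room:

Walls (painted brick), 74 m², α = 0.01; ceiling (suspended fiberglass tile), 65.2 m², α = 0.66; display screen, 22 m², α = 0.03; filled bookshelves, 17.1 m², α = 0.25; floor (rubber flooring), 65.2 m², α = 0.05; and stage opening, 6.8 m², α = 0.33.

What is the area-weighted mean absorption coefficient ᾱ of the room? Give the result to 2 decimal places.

0.22

S = Σ Sᵢ = 74 + 65.2 + 22 + 17.1 + 65.2 + 6.8 = 250.3 m².
A = 74·0.01 + 65.2·0.66 + 22·0.03 + 17.1·0.25 + 65.2·0.05 + 6.8·0.33 = 54.211 sabins.
ᾱ = 54.211 / 250.3 = 0.22.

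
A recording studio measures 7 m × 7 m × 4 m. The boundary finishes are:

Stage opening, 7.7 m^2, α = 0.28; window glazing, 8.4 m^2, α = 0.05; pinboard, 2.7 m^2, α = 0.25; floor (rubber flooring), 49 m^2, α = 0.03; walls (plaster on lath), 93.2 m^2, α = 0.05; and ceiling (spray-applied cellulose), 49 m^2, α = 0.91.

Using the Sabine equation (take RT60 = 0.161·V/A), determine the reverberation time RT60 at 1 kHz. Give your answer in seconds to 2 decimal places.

0.58 seconds

Equivalent absorption area: A = 7.7×0.28 + 8.4×0.05 + 2.7×0.25 + 49×0.03 + 93.2×0.05 + 49×0.91 = 53.971 m^2.
Room volume: 196 m³.
T = 0.161 V/A = 0.161·196/53.971 = 0.58 s.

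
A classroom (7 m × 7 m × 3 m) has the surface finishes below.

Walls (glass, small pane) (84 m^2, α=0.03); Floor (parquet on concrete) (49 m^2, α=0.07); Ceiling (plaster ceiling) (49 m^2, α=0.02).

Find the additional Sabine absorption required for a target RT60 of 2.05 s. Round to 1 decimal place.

A₁ = Σ Sᵢαᵢ = 84*0.03 + 49*0.07 + 49*0.02 = 6.930 sabins.
V = 147 m³. Required absorption A₂ = 0.161 × 147 / 2.05 = 11.545 sabins.
ΔA = A₂ − A₁ = 11.545 − 6.930 = 4.6 sabins.

4.6 sabins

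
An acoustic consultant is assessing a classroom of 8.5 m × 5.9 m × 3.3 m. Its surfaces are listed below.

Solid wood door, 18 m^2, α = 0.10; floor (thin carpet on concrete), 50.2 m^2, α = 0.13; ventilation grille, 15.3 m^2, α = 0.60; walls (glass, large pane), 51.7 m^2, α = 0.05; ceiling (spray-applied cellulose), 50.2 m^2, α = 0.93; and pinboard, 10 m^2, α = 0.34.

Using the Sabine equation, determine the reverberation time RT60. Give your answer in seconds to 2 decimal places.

0.38 seconds

Total absorption A = 18×0.10 + 50.2×0.13 + 15.3×0.60 + 51.7×0.05 + 50.2×0.93 + 10×0.34
  = 1.800 + 6.526 + 9.180 + 2.585 + 46.686 + 3.400 = 70.177 m^2 sabins.
V = 8.5·5.9·3.3 = 165.495 m³.
Sabine: RT60 = 0.161 × 165.495 / 70.177 = 0.38 s.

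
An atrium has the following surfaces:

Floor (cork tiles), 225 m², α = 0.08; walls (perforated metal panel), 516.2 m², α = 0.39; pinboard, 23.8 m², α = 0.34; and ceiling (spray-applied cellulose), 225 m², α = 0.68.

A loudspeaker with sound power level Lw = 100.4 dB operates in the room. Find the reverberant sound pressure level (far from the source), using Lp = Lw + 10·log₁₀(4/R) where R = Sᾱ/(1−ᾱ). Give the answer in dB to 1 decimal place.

Σ(Sᵢαᵢ) = 225×0.08 + 516.2×0.39 + 23.8×0.34 + 225×0.68 = 380.410; total area S = 990.0 m².
ᾱ = 380.410/990.0 = 0.3843; R = Sᾱ/(1−ᾱ) = 380.410/(1−0.3843) = 617.850 m².
Lp = Lw + 10 log₁₀(4/R) = 100.4 -21.89 = 78.5 dB.

78.5 dB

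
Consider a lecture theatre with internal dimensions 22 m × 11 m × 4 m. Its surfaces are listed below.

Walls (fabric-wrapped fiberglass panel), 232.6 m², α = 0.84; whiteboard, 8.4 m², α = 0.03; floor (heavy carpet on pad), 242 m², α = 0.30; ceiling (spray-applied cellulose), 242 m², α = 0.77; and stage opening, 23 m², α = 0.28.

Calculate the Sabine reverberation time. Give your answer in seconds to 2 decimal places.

0.34 s

A = Σ Sᵢαᵢ = 232.6*0.84 + 8.4*0.03 + 242*0.30 + 242*0.77 + 23*0.28 = 461.016 sabins.
V = 22·11·4 = 968 m³.
RT60 = 0.161 · V / A = 0.161 × 968 / 461.016 = 0.34 s.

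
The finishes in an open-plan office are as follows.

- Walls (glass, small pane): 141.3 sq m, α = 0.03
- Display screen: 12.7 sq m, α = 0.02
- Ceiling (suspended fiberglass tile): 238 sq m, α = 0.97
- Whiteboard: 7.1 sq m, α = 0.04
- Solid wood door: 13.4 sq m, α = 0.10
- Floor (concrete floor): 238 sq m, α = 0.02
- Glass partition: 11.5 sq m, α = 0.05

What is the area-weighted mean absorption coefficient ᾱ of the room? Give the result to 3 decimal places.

0.366

Total surface area S = 662.0 sq m.
A = 141.3*0.03 + 12.7*0.02 + 238*0.97 + 7.1*0.04 + 13.4*0.10 + 238*0.02 + 11.5*0.05 = 242.312 sabins.
ᾱ = A/S = 0.366.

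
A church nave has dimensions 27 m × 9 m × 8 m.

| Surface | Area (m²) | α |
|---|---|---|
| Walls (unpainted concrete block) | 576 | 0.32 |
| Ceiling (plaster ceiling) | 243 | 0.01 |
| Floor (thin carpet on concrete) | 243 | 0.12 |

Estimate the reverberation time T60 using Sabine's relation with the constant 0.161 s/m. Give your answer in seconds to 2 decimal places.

Equivalent absorption area: A = 576×0.32 + 243×0.01 + 243×0.12 = 215.910 m².
Room volume: 1944 m³.
RT60 = 0.161 · V / A = 0.161 × 1944 / 215.910 = 1.45 s.

1.45 seconds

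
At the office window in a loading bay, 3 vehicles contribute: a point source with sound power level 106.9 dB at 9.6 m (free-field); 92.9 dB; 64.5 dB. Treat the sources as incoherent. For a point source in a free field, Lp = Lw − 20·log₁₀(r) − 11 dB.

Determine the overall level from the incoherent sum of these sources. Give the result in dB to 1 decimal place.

93.0 dB

Source at 9.6 m: Lp = 106.9 − 20·log₁₀(9.6) − 11 = 76.3 dB.
Sum in the linear (power) domain: Σ 10^(Lᵢ/10) = 10^(76.3/10) + 10^(92.9/10) + 10^(64.5/10) = 1.995e+09.
Back to dB: 10·log₁₀ Σ = 93.0 dB.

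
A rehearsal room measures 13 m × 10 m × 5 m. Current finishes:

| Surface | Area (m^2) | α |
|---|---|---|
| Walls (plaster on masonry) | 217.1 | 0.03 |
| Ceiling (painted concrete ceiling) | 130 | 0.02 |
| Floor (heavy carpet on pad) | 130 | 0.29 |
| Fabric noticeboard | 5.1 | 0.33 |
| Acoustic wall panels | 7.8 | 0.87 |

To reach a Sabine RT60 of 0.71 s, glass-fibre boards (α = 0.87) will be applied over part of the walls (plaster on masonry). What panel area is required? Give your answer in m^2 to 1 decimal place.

109.7

Summing Sᵢαᵢ: 6.513 + 2.600 + 37.700 + 1.683 + 6.786 → A₁ = 55.282 sabins.
V = 650 m³. Target absorption A₂ = 0.161 × 650 / 0.71 = 147.394 sabins.
Absorption to add: 147.394 − 55.282 = 92.112 sabins.
Each m^2 of panel replacing the walls (plaster on masonry) adds (0.87 − 0.03) = 0.84 sabins.
Panel area = 92.112 / 0.84 = 109.7 m^2.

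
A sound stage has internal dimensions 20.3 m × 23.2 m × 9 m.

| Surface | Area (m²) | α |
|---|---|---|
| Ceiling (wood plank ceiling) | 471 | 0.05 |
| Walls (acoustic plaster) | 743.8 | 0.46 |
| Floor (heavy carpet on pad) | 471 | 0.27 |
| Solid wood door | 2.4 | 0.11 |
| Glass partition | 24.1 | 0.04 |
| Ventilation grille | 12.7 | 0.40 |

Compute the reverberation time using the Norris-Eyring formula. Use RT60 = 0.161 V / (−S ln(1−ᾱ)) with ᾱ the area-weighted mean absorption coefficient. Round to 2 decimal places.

Total surface area S = 471 + 743.8 + 471 + 2.4 + 24.1 + 12.7 = 1725.0 m².
Absorption A = 471×0.05 + 743.8×0.46 + 471×0.27 + 2.4×0.11 + 24.1×0.04 + 12.7×0.40 = 499.176 sabins.
Mean coefficient ᾱ = A/S = 0.2894.
−S·ln(1−ᾱ) = −1725.0 × ln(1 − 0.2894) = 589.339.
V = 20.3 × 23.2 × 9 = 4238.64 m³.
T = 0.161·V/[−S·ln(1−ᾱ)] = 0.161·4238.64/589.339 = 1.16 s.

1.16 seconds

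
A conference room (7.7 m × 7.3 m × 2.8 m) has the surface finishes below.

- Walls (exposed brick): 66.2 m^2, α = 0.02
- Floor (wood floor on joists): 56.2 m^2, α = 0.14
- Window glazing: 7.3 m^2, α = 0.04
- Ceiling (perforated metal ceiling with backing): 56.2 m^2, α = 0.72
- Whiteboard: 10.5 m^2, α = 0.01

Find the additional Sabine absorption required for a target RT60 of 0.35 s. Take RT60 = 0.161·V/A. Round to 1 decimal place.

22.3 sabins

Equivalent absorption area: A₁ = 66.2*0.02 + 56.2*0.14 + 7.3*0.04 + 56.2*0.72 + 10.5*0.01 = 50.053 m^2.
V = 157.388 m³. Required absorption A₂ = 0.161 × 157.388 / 0.35 = 72.398 sabins.
ΔA = A₂ − A₁ = 72.398 − 50.053 = 22.3 sabins.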